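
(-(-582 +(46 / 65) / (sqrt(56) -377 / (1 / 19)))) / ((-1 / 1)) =-149307798176 / 256542565 -92 * sqrt(14) / 3335053345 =-582.00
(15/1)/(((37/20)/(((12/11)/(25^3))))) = 144/254375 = 0.00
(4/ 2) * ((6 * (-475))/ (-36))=475/ 3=158.33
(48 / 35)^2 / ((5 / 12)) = 27648 / 6125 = 4.51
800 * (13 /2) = 5200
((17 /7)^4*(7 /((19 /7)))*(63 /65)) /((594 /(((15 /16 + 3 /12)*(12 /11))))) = 83521 /440440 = 0.19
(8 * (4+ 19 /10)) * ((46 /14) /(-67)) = -5428 /2345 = -2.31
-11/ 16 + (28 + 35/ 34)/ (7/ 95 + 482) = -7813919/ 12456784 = -0.63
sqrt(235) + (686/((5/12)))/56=sqrt(235) + 147/5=44.73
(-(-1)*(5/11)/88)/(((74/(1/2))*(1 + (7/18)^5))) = 59049/1706968175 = 0.00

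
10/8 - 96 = -379/4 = -94.75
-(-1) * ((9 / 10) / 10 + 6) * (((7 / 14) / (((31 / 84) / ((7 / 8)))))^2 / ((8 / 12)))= 39479643 / 3075200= 12.84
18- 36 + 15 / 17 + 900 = 15009 / 17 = 882.88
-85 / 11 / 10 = -17 / 22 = -0.77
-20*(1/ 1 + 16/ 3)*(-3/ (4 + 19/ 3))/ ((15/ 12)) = 29.42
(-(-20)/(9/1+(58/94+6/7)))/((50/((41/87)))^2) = 553049/3260346750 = 0.00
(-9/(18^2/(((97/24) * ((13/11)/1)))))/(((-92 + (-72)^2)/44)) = -1261/1099872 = -0.00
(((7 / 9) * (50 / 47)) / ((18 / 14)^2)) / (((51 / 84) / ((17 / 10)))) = 48020 / 34263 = 1.40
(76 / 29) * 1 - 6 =-98 / 29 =-3.38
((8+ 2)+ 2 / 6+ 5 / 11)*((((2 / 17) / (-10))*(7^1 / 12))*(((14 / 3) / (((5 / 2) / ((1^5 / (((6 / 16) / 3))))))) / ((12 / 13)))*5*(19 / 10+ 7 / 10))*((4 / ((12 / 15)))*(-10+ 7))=5896072 / 25245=233.55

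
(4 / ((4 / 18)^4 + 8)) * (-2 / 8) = -6561 / 52504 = -0.12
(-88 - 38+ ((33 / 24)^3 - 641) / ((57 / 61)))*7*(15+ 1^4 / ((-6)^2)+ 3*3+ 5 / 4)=-75216020425 / 525312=-143183.52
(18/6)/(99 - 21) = 0.04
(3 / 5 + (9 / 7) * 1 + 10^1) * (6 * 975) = 486720 / 7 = 69531.43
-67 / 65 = -1.03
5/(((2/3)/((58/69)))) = 145/23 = 6.30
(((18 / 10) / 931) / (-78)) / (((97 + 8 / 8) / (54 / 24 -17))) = 177 / 47443760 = 0.00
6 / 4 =3 / 2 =1.50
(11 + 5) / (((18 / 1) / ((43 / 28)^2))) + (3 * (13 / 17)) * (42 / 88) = 1052705 / 329868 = 3.19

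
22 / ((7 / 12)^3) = 38016 / 343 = 110.83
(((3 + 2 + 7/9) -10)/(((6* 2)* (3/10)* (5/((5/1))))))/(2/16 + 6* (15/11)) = -8360/59211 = -0.14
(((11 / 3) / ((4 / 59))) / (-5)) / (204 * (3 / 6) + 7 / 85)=-11033 / 104124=-0.11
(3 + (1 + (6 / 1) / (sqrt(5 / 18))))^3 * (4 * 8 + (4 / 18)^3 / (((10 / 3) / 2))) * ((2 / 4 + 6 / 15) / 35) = 157418624 / 118125 + 11510848 * sqrt(10) / 21875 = 2996.67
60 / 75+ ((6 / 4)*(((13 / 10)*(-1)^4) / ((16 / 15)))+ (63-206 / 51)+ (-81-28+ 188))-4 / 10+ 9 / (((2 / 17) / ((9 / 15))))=3036971 / 16320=186.09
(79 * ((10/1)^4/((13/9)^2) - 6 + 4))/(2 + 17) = 63963298/3211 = 19920.06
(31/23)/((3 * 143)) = 31/9867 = 0.00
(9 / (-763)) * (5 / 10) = -9 / 1526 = -0.01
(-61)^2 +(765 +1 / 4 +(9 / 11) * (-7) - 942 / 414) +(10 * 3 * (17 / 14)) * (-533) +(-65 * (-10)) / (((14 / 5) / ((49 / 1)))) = -75724727 / 21252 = -3563.18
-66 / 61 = -1.08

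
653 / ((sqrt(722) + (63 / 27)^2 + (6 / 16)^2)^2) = 54138895390199808 / 52529515133671489-15255108085874688 * sqrt(2) / 52529515133671489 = 0.62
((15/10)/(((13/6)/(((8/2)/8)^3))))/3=3/104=0.03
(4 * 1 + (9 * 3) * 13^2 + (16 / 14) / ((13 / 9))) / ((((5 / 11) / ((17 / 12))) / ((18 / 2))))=233190309 / 1820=128126.54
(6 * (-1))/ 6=-1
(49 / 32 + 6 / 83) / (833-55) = 4259 / 2066368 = 0.00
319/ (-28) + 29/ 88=-6815/ 616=-11.06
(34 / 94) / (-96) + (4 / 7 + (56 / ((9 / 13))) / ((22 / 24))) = 30854755 / 347424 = 88.81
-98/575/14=-7/575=-0.01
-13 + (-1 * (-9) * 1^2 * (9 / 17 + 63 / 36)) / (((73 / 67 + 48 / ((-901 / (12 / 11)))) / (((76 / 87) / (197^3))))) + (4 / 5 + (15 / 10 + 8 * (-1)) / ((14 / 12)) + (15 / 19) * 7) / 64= -41971210620033079843 / 3231487209225467360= -12.99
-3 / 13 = -0.23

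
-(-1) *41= 41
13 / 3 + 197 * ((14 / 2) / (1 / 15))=62068 / 3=20689.33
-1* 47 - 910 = -957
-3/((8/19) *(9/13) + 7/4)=-2964/2017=-1.47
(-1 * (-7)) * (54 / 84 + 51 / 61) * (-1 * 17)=-21471 / 122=-175.99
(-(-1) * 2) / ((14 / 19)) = 19 / 7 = 2.71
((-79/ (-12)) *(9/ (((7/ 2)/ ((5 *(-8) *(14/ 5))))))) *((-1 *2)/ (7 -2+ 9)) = 1896/ 7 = 270.86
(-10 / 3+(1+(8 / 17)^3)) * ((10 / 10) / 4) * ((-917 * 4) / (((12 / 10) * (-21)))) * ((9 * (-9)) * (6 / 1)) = 193680225 / 4913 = 39421.99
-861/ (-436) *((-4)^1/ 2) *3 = -2583/ 218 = -11.85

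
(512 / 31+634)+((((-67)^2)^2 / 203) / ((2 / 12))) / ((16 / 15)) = 559025.17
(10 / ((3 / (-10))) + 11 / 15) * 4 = -652 / 5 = -130.40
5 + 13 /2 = 23 /2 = 11.50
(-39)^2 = 1521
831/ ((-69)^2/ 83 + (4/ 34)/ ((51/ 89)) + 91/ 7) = 11.78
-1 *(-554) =554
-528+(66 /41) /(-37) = -801042 /1517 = -528.04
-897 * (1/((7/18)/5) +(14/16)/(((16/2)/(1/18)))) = -31014971/2688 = -11538.31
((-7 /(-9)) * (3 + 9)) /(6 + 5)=28 /33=0.85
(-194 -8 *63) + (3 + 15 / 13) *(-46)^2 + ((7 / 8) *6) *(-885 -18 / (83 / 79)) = 14481659 / 4316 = 3355.34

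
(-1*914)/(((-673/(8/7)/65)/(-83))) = -39448240/4711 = -8373.64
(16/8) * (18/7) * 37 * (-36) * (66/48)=-65934/7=-9419.14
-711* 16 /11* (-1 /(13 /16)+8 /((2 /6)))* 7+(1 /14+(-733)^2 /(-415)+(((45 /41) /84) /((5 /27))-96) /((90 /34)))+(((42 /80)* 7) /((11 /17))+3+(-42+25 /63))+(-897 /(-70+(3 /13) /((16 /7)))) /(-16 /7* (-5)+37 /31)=-13655021213121829 /82162440360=-166195.42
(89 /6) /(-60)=-89 /360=-0.25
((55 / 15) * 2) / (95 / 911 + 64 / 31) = 621302 / 183747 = 3.38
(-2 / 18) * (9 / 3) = -1 / 3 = -0.33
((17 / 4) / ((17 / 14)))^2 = 49 / 4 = 12.25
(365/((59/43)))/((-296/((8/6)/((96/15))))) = -78475/419136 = -0.19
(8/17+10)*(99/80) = 8811/680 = 12.96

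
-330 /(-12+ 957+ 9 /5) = -275 /789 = -0.35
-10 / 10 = -1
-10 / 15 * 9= -6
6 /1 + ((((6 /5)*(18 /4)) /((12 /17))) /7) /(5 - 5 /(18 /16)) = 5577 /700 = 7.97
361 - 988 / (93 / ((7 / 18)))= 298699 / 837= 356.87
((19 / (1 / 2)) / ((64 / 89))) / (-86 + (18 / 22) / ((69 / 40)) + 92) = 427823 / 52416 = 8.16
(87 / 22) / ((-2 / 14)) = -609 / 22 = -27.68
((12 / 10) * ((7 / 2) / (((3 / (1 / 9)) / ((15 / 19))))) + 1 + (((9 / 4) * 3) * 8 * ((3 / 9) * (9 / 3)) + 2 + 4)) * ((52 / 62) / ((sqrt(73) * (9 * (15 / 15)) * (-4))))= -22646 * sqrt(73) / 1160919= -0.17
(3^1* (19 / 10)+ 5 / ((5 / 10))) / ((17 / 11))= 1727 / 170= 10.16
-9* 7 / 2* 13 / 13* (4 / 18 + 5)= -329 / 2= -164.50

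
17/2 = 8.50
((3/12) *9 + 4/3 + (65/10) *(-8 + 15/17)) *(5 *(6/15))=-8707/102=-85.36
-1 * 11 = -11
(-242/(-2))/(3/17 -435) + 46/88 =1807/7392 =0.24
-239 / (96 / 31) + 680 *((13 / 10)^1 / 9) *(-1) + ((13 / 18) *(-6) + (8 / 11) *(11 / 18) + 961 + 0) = 781.71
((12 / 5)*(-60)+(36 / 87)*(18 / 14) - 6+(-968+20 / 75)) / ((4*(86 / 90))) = -5102817 / 17458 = -292.29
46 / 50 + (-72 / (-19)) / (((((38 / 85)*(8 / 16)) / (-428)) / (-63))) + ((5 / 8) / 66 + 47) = 2178488169509 / 4765200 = 457166.16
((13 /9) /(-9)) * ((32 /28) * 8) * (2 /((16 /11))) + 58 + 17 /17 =32309 /567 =56.98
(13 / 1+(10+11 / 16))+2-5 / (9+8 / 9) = 35859 / 1424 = 25.18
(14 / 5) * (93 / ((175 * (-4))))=-93 / 250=-0.37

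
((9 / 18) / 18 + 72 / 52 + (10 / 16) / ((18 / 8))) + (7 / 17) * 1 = 16723 / 7956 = 2.10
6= 6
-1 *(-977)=977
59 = 59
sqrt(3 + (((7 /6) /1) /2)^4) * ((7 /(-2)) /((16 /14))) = -5.41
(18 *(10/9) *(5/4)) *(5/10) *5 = 125/2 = 62.50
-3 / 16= -0.19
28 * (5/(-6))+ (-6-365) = -394.33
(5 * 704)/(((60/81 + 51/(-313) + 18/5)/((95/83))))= 14130072000/14652239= 964.36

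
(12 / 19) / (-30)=-2 / 95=-0.02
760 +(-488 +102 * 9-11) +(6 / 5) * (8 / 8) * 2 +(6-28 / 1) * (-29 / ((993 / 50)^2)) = 5832566443 / 4930245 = 1183.02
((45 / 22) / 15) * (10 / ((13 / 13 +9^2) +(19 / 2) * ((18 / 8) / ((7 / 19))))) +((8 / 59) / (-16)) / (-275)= 2485841 / 254440450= 0.01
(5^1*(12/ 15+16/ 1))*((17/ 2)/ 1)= 714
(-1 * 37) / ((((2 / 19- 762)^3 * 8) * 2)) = 253783 / 48536192674816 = 0.00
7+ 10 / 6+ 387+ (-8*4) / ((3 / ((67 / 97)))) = 37665 / 97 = 388.30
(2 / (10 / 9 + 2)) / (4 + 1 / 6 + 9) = 27 / 553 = 0.05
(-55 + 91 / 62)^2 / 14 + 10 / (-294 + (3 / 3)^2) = 204.66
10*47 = 470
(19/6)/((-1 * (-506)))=0.01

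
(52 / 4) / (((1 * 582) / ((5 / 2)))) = 65 / 1164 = 0.06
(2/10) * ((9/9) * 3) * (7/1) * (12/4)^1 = 63/5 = 12.60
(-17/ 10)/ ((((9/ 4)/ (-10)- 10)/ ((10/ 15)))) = 136/ 1227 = 0.11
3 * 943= 2829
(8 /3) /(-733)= -8 /2199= -0.00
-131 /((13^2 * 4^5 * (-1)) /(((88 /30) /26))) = 1441 /16872960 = 0.00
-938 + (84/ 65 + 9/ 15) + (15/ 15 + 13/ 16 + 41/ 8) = -966337/ 1040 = -929.17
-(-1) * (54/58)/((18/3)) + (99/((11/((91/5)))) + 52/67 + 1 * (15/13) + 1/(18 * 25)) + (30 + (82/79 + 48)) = 109966264573/448978725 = 244.93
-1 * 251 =-251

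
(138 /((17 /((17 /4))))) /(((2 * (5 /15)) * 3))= 69 /4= 17.25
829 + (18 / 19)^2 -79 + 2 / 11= 2982536 / 3971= 751.08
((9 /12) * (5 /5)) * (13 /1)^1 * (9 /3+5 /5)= 39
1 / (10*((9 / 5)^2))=5 / 162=0.03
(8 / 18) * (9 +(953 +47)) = 4036 / 9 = 448.44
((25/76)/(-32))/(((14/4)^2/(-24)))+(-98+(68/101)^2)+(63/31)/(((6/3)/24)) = -86132281387/1177644244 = -73.14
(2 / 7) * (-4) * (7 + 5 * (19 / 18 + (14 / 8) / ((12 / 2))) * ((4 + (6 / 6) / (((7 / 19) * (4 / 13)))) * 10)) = -877631 / 882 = -995.05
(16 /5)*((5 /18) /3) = 8 /27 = 0.30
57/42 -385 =-383.64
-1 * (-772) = 772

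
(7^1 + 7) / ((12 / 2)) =7 / 3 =2.33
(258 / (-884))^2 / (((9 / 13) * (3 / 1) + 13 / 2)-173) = -1849 / 3569150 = -0.00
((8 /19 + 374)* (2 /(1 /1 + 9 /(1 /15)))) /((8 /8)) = 3557 /646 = 5.51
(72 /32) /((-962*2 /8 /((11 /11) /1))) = -9 /962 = -0.01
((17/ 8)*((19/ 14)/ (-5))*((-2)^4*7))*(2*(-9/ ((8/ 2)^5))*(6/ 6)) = 2907/ 2560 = 1.14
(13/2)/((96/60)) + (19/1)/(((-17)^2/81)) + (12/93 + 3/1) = 1794207/143344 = 12.52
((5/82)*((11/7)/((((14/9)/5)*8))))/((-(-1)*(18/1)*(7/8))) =0.00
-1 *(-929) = 929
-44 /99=-4 /9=-0.44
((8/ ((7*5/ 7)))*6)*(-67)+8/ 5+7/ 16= -51293/ 80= -641.16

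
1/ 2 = 0.50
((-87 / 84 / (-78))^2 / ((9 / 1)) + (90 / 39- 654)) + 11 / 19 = -651.11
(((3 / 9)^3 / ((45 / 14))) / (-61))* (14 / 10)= -98 / 370575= -0.00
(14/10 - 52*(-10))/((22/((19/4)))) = 4503/40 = 112.58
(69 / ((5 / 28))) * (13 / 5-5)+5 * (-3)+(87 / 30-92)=-1031.46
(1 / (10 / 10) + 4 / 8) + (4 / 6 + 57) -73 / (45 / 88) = -7523 / 90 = -83.59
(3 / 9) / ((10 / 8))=4 / 15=0.27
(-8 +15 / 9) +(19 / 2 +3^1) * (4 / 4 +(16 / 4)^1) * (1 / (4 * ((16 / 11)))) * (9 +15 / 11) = 20159 / 192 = 104.99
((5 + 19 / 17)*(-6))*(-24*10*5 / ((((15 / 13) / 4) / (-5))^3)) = -11698585600 / 51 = -229384031.37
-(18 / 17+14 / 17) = -32 / 17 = -1.88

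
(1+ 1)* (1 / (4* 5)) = 1 / 10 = 0.10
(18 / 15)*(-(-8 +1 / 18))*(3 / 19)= 143 / 95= 1.51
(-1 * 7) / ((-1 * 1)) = 7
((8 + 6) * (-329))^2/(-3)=-21215236/3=-7071745.33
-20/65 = -4/13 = -0.31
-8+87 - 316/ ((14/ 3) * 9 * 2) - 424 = -7324/ 21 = -348.76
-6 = -6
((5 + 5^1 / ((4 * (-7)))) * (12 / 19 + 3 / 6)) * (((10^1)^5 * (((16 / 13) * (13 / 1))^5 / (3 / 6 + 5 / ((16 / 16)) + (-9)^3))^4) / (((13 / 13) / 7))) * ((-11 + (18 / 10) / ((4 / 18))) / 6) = -678388723676749161386370662400000 / 83296686441139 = -8144246219879678384.74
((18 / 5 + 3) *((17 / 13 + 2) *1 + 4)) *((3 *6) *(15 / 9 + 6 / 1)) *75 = 6489450 / 13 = 499188.46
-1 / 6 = -0.17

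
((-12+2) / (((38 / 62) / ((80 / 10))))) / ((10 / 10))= -2480 / 19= -130.53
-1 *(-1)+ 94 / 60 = 77 / 30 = 2.57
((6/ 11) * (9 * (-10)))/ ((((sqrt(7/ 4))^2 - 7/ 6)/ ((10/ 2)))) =-32400/ 77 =-420.78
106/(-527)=-106/527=-0.20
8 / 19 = 0.42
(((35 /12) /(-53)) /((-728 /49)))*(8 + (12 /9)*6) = 245 /4134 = 0.06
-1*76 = -76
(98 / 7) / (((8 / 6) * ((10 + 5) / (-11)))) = -77 / 10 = -7.70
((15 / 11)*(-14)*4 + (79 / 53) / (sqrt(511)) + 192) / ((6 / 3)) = 79*sqrt(511) / 54166 + 636 / 11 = 57.85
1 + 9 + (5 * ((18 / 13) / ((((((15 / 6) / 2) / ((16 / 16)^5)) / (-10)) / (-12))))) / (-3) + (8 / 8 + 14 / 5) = -13503 / 65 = -207.74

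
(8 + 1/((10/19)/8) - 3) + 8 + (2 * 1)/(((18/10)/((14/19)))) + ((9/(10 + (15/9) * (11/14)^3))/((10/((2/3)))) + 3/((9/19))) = 2693581366/76073625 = 35.41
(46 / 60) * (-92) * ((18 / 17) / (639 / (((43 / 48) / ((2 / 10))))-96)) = -22747 / 14212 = -1.60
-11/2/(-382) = 11/764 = 0.01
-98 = -98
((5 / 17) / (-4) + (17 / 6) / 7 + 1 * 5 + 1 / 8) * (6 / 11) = 15583 / 5236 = 2.98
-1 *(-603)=603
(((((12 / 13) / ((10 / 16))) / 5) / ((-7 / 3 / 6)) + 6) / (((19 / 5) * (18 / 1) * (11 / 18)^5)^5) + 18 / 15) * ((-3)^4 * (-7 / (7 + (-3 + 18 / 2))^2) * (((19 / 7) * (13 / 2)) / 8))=-8.88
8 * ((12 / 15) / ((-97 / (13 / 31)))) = -416 / 15035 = -0.03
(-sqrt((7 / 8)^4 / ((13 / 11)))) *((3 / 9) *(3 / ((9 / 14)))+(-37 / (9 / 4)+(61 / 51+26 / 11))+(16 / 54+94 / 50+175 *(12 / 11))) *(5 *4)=-562083361 *sqrt(143) / 2625480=-2560.12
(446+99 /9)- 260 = 197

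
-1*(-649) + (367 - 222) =794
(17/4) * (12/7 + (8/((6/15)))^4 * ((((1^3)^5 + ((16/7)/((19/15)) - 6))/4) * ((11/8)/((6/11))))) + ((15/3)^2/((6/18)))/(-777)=-20216346991/14763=-1369392.87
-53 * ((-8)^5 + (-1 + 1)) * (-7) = -12156928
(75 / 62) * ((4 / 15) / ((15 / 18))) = 12 / 31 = 0.39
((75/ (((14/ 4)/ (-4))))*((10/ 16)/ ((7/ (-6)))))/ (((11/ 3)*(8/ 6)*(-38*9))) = -1125/ 40964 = -0.03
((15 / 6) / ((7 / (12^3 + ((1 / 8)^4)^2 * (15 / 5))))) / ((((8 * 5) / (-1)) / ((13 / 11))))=-376883380263 / 20669530112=-18.23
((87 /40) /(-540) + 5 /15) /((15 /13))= 30823 /108000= 0.29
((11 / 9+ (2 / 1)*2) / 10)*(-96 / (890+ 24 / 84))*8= -5264 / 11685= -0.45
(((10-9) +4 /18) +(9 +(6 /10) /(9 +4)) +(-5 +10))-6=5422 /585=9.27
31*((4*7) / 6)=434 / 3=144.67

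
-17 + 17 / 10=-153 / 10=-15.30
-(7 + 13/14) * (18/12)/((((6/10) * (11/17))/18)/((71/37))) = -1058.08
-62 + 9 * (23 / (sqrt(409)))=-62 + 207 * sqrt(409) / 409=-51.76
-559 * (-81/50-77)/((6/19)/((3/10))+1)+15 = 3213877/150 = 21425.85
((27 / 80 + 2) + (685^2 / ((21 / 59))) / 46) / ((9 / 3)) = 9553.67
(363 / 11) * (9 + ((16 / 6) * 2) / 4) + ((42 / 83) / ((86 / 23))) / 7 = 1217098 / 3569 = 341.02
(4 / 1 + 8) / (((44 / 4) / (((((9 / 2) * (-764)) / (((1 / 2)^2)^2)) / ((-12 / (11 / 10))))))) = 27504 / 5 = 5500.80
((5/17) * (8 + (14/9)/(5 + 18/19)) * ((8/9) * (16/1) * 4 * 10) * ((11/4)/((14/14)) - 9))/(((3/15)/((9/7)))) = -6721600000/121023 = -55539.86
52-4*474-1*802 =-2646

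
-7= -7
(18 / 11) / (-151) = -18 / 1661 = -0.01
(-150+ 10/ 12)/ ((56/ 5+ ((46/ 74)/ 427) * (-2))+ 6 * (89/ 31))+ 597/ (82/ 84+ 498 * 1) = -4.05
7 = 7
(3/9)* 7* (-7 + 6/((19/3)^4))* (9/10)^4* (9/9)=-13958149149/1303210000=-10.71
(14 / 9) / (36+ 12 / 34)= 119 / 2781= 0.04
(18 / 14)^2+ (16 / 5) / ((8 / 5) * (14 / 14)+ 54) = 11651 / 6811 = 1.71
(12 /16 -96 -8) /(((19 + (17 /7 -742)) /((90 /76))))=0.17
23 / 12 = 1.92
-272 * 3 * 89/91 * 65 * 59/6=-3570680/7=-510097.14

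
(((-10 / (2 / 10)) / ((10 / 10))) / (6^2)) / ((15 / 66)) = -55 / 9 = -6.11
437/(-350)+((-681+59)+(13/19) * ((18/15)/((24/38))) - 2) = -109191/175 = -623.95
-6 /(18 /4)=-4 /3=-1.33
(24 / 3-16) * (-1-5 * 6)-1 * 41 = 207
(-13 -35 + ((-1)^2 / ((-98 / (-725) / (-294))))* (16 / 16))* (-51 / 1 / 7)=113373 / 7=16196.14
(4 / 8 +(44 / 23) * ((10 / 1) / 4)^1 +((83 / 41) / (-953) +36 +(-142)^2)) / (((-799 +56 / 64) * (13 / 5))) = -9.74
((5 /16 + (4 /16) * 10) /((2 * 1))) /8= 45 /256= 0.18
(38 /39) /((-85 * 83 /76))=-2888 /275145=-0.01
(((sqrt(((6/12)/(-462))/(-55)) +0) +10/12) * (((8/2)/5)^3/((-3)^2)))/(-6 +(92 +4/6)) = 8 * sqrt(105)/28153125 +8/14625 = 0.00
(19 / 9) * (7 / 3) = 133 / 27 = 4.93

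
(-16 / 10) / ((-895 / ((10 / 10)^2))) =8 / 4475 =0.00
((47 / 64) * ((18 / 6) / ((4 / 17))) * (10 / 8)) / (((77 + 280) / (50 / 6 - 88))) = -56165 / 21504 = -2.61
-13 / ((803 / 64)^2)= -53248 / 644809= -0.08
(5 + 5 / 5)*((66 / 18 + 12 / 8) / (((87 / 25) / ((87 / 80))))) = 155 / 16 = 9.69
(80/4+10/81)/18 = 815/729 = 1.12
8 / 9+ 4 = 44 / 9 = 4.89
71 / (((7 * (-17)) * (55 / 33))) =-213 / 595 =-0.36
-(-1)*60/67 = 60/67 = 0.90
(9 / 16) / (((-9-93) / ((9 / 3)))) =-9 / 544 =-0.02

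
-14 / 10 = -7 / 5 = -1.40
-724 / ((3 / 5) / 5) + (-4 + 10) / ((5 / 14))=-90248 / 15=-6016.53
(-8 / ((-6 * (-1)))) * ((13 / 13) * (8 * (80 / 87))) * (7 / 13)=-17920 / 3393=-5.28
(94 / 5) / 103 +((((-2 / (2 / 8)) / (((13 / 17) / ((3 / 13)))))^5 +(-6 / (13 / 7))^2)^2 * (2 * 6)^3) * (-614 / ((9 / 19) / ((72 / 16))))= -505357804592732685404335731648800066 / 9787556344063611710982515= -51632684076.37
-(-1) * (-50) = -50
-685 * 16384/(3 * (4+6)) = -1122304/3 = -374101.33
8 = 8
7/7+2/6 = 4/3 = 1.33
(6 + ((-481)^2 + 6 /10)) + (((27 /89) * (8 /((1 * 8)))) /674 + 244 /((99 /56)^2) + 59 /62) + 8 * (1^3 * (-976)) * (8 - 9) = 10901401500069094 /45564015915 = 239254.62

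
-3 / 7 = -0.43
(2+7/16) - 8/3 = -11/48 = -0.23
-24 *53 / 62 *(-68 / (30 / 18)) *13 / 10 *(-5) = -843336 / 155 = -5440.88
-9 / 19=-0.47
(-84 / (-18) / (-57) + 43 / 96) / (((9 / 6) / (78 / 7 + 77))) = 1235851 / 57456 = 21.51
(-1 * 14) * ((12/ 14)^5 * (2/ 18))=-1728/ 2401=-0.72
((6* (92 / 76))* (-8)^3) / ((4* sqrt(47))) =-17664* sqrt(47) / 893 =-135.61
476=476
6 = 6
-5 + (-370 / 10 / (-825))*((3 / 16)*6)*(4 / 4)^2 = -4.95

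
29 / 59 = 0.49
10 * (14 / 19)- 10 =-50 / 19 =-2.63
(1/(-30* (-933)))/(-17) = -1/475830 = -0.00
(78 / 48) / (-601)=-13 / 4808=-0.00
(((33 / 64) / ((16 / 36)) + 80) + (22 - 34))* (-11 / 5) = -38951 / 256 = -152.15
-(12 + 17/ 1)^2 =-841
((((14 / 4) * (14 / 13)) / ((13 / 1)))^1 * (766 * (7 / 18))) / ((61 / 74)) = 9721306 / 92781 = 104.78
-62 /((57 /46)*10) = -1426 /285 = -5.00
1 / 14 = 0.07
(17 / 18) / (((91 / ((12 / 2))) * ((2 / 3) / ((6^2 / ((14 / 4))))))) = 612 / 637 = 0.96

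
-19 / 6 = -3.17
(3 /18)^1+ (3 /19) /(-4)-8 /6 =-275 /228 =-1.21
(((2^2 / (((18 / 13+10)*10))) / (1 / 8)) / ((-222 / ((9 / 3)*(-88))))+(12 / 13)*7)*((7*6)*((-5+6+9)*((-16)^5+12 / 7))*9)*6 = -2876268692903040 / 17797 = -161615367359.84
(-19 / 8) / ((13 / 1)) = -19 / 104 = -0.18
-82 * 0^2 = 0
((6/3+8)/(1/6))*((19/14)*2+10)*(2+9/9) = 16020/7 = 2288.57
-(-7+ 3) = 4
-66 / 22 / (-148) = 3 / 148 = 0.02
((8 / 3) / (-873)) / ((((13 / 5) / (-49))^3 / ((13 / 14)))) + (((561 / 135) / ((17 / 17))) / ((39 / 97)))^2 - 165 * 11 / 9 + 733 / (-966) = -7370418490811 / 96201500850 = -76.61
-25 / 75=-0.33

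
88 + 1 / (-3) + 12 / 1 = 299 / 3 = 99.67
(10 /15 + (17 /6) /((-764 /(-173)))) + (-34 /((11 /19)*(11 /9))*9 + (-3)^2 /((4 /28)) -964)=-246296337 /184888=-1332.14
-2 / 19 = -0.11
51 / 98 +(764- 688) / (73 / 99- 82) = -327057 / 788410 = -0.41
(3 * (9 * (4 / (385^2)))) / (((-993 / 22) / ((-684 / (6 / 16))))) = 0.03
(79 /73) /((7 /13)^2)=13351 /3577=3.73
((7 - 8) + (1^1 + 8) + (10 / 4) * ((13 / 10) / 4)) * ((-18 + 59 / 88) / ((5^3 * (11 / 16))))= -8601 / 4840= -1.78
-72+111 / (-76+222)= -10401 / 146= -71.24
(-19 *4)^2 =5776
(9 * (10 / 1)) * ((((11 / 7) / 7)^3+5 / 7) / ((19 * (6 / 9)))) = 11524410 / 2235331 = 5.16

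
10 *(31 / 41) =310 / 41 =7.56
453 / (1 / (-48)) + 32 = -21712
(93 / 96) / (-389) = -31 / 12448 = -0.00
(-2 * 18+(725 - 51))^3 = 259694072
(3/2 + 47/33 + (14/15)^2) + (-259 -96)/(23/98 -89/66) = 2875308637/8914950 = 322.53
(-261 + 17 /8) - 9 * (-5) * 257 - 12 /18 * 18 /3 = 90417 /8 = 11302.12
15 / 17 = 0.88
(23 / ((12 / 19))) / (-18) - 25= -5837 / 216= -27.02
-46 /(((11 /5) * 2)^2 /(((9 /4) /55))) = -1035 /10648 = -0.10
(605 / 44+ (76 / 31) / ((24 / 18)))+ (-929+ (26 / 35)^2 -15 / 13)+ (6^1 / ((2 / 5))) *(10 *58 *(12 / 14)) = 12920717937 / 1974700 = 6543.13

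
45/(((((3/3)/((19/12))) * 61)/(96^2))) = 656640/61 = 10764.59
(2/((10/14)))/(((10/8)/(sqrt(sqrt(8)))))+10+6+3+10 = 56 * 2^(3/4)/25+29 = 32.77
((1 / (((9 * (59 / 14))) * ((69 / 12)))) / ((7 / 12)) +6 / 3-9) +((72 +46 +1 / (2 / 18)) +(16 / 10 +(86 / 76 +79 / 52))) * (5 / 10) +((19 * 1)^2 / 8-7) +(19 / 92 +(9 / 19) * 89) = 1398930041 / 10055370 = 139.12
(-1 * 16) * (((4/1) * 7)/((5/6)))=-2688/5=-537.60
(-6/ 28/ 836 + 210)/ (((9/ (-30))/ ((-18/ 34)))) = 370.59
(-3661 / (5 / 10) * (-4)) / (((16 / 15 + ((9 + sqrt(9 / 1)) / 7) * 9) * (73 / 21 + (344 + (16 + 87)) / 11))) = 17759511 / 441227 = 40.25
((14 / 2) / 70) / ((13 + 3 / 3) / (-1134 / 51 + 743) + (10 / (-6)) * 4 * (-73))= 36759 / 178900940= 0.00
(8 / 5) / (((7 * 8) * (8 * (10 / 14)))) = 1 / 200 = 0.00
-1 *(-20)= 20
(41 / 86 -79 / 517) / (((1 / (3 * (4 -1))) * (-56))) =-129627 / 2489872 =-0.05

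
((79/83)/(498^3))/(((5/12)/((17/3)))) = 1343/12813746670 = 0.00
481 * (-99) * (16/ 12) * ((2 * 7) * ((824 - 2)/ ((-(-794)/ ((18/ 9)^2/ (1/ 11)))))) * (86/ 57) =-460806650304/ 7543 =-61090633.74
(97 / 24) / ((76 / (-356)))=-8633 / 456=-18.93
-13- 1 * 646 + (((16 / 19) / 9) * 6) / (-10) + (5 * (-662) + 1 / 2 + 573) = -1935467 / 570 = -3395.56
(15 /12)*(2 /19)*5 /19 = 25 /722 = 0.03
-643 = -643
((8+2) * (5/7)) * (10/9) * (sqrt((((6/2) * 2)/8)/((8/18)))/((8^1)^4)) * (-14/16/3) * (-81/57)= 375 * sqrt(3)/622592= 0.00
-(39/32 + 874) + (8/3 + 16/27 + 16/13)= -9780025/11232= -870.73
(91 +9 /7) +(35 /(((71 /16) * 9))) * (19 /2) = 450034 /4473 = 100.61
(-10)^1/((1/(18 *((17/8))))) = -765/2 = -382.50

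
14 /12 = 7 /6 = 1.17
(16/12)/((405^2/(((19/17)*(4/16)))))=19/8365275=0.00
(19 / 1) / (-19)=-1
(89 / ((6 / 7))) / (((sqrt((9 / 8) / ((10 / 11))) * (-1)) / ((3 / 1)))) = -1246 * sqrt(55) / 33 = -280.02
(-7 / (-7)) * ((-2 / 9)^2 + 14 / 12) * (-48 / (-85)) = 1576 / 2295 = 0.69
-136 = -136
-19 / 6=-3.17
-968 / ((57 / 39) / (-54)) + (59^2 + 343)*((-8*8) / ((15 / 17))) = -68856688 / 285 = -241602.41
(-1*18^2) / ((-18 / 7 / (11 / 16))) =693 / 8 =86.62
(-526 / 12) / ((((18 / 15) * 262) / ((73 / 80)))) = -0.13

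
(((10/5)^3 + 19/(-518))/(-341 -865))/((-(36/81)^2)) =37125/1110592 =0.03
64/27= 2.37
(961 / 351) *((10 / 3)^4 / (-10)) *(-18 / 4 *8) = 3844000 / 3159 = 1216.84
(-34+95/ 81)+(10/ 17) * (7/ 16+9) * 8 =15952/ 1377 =11.58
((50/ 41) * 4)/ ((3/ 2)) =400/ 123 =3.25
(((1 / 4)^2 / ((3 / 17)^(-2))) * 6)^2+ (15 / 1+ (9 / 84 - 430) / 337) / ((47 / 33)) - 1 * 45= -20958399619359 / 592654325312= -35.36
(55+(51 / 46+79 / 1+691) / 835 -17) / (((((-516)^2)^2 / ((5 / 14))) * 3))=1495051 / 22872961540445184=0.00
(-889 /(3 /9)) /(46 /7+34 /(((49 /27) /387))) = -130683 /355588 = -0.37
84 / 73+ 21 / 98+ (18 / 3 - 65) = -58903 / 1022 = -57.64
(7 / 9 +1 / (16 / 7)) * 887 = 155225 / 144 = 1077.95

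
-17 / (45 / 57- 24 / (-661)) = -20.59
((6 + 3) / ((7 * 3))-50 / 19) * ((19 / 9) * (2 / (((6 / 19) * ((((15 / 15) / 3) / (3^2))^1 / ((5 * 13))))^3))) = -44704733682375 / 28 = -1596597631513.39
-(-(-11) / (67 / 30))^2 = -108900 / 4489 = -24.26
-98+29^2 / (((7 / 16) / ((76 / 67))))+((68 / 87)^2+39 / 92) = 680456874443 / 326587212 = 2083.54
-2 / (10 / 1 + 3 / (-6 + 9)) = -2 / 11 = -0.18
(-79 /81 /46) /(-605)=79 /2254230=0.00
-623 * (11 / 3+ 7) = -19936 / 3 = -6645.33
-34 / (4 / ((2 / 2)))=-17 / 2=-8.50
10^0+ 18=19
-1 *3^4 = -81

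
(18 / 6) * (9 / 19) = 27 / 19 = 1.42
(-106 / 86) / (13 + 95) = -53 / 4644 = -0.01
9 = 9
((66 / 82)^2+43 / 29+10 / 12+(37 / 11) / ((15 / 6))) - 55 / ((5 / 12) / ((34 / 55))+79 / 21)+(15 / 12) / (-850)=-911634375847 / 112674538680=-8.09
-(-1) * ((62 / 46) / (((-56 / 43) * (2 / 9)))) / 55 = -0.08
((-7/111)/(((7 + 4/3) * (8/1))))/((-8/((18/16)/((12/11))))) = 231/1894400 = 0.00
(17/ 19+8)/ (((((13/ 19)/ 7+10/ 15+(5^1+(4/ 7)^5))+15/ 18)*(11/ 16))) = 90892256/ 46779337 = 1.94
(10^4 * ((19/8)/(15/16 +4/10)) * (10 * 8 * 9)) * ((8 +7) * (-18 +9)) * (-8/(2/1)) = 738720000000/107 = 6903925233.64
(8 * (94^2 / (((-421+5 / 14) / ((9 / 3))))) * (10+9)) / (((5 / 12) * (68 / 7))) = -394863168 / 166855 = -2366.50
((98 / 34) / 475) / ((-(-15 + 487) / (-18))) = 441 / 1905700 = 0.00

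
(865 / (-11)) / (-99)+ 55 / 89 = 136880 / 96921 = 1.41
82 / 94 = 41 / 47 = 0.87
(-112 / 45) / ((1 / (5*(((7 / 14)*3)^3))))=-42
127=127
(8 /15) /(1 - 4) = -8 /45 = -0.18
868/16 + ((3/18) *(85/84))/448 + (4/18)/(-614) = 3760510319/69318144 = 54.25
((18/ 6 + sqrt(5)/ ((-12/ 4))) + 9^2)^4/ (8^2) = (252 - sqrt(5))^4/ 5184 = 750678.36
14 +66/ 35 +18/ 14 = 601/ 35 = 17.17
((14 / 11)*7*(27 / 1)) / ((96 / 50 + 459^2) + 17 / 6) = 396900 / 347631493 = 0.00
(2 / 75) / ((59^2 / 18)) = 12 / 87025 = 0.00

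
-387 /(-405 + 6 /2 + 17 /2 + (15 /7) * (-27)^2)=-5418 /16361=-0.33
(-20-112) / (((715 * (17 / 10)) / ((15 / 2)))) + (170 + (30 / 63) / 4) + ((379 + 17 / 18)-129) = 5851127 / 13923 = 420.25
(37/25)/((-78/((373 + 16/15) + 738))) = -21.10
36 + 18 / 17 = 630 / 17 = 37.06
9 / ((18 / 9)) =9 / 2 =4.50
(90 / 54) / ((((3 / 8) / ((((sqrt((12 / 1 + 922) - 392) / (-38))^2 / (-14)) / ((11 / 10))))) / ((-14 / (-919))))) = -54200 / 32844141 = -0.00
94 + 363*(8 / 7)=3562 / 7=508.86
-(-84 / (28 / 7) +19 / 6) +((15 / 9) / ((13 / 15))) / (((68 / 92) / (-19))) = -41903 / 1326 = -31.60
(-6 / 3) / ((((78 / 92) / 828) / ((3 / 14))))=-38088 / 91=-418.55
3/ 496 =0.01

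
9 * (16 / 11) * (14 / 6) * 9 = 3024 / 11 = 274.91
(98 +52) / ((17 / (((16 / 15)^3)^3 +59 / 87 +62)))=143740155431938 / 252701015625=568.82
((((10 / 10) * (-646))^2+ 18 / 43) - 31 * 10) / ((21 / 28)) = 23908368 / 43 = 556008.56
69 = 69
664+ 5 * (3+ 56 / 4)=749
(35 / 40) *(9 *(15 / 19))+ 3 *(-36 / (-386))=190593 / 29336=6.50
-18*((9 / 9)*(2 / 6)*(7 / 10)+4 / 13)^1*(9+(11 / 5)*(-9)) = 34182 / 325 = 105.18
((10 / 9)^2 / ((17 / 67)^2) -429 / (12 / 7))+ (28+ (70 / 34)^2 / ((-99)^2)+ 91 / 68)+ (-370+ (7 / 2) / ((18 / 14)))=-1611722284 / 2832489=-569.01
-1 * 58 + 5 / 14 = -807 / 14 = -57.64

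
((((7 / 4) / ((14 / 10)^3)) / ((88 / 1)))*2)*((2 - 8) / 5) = -75 / 4312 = -0.02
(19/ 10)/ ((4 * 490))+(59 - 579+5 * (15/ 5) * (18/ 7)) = -9435981/ 19600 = -481.43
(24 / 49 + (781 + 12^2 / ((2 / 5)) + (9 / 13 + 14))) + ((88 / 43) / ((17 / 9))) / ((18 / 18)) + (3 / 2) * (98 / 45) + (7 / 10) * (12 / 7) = 8114356829 / 6984705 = 1161.73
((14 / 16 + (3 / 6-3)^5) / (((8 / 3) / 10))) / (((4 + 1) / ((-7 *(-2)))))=-1016.20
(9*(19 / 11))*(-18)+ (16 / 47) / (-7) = -1012838 / 3619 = -279.87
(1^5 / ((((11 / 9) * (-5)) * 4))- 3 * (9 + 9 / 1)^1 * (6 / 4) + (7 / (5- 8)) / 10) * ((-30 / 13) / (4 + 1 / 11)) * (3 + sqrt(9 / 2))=53641 * sqrt(2) / 780 + 53641 / 390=234.80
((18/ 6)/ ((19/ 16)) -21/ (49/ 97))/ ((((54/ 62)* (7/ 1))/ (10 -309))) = 1914.86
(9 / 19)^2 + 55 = 19936 / 361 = 55.22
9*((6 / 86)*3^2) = 5.65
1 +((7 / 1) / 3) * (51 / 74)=2.61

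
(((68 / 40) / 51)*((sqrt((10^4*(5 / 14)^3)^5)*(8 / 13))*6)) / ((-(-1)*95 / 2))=1953125000000*sqrt(70) / 1423905847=11476.19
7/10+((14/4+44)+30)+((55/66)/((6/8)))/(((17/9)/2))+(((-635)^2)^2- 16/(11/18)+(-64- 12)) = 152022024563052/935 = 162590400602.19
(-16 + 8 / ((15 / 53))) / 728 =23 / 1365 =0.02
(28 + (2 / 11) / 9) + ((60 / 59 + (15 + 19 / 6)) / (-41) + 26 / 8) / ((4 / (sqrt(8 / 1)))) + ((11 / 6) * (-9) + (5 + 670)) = 80759 * sqrt(2) / 58056 + 135931 / 198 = 688.49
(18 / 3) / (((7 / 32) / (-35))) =-960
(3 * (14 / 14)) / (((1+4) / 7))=21 / 5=4.20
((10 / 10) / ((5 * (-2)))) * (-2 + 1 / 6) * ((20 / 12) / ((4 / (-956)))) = -2629 / 36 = -73.03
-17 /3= -5.67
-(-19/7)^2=-361/49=-7.37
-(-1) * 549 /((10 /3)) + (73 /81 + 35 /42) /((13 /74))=1838261 /10530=174.57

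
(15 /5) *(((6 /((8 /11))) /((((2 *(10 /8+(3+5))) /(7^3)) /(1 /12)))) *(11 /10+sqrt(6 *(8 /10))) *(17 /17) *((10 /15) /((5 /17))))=705551 /7400+64141 *sqrt(30) /1850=285.24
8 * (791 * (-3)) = -18984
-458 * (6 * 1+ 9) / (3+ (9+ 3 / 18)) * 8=-329760 / 73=-4517.26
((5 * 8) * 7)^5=1721036800000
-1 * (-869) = 869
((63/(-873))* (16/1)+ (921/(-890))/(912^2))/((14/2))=-27636110419/167543738880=-0.16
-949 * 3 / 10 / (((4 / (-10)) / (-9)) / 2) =-25623 / 2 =-12811.50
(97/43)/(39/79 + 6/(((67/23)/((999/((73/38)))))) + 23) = 37479733/18186395060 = 0.00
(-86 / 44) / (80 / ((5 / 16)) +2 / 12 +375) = -129 / 41657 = -0.00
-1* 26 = -26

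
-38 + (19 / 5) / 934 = -177441 / 4670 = -38.00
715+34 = 749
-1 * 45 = -45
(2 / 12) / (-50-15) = -0.00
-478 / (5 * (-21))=478 / 105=4.55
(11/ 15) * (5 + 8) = 143/ 15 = 9.53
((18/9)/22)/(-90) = -1/990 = -0.00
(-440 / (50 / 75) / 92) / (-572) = 15 / 1196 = 0.01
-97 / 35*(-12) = 1164 / 35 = 33.26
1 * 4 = 4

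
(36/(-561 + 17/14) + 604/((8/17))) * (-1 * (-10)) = 12834.36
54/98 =27/49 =0.55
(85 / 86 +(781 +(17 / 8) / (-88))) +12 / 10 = 118539737 / 151360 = 783.16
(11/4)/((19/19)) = 11/4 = 2.75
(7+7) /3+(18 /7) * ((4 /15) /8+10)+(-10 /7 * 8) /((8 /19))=349 /105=3.32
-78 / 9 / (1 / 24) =-208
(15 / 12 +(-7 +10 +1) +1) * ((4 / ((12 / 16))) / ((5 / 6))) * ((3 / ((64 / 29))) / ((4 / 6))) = 81.56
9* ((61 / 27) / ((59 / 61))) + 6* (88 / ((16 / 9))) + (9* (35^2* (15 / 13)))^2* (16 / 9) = 8605793763010 / 29913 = 287694105.00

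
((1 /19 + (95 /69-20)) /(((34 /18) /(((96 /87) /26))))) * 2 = -2337216 /2800733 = -0.83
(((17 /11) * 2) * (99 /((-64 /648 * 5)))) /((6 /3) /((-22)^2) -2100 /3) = 1499553 /1693990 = 0.89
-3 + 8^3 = 509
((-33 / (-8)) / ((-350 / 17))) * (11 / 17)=-363 / 2800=-0.13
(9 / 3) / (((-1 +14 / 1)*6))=1 / 26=0.04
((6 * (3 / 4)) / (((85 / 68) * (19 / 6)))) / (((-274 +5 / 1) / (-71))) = 0.30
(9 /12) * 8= 6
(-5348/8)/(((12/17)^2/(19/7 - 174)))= 66183601/288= 229804.17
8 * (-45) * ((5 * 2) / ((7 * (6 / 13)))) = -7800 / 7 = -1114.29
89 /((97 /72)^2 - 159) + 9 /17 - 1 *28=-388376941 /13852399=-28.04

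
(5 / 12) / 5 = 1 / 12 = 0.08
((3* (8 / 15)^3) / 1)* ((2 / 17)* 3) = 1024 / 6375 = 0.16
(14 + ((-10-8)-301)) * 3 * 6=-5490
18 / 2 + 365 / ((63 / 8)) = 3487 / 63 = 55.35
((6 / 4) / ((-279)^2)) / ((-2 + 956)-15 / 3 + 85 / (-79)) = 79 / 3886134084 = 0.00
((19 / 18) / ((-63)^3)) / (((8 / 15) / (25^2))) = -0.00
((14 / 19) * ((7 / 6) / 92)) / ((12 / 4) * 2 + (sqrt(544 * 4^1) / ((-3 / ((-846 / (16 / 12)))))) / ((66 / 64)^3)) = -781258401 / 1127731535148324760 + 25110880256 * sqrt(34) / 140966441893540595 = 0.00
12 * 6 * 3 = 216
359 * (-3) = -1077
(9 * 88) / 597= 264 / 199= 1.33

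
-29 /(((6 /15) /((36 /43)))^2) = -234900 /1849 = -127.04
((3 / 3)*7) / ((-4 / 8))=-14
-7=-7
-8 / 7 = -1.14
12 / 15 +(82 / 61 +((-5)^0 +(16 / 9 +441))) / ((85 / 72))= 1959124 / 5185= 377.84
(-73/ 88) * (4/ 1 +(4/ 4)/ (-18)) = -3.27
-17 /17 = -1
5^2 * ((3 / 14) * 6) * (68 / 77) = 28.39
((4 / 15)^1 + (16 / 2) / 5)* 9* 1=84 / 5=16.80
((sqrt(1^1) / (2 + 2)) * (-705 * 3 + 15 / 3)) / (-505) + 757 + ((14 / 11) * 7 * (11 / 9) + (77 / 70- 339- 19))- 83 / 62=115729669 / 281790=410.69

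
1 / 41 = 0.02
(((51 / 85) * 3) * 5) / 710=9 / 710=0.01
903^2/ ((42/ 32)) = 621264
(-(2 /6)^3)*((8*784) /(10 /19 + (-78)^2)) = -59584 /1560681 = -0.04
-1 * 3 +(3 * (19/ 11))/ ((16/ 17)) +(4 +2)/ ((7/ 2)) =5199/ 1232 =4.22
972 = 972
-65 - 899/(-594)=-37711/594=-63.49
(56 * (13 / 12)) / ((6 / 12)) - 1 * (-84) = 616 / 3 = 205.33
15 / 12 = 5 / 4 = 1.25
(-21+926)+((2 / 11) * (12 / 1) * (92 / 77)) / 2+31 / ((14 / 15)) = 1591543 / 1694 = 939.52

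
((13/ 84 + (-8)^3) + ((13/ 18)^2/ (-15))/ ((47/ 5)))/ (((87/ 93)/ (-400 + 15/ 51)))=957751019735/ 4379319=218698.62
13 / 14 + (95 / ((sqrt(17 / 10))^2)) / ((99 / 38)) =22.38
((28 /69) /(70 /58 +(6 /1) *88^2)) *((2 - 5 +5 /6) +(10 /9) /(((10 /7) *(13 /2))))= -194474 /10878294843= -0.00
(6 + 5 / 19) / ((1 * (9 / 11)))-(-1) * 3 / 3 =1480 / 171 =8.65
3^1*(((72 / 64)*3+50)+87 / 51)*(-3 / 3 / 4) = -22473 / 544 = -41.31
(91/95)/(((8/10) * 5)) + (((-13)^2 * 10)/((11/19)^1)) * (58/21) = 707725421/87780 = 8062.49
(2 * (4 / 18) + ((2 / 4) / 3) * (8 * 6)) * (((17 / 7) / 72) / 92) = 323 / 104328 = 0.00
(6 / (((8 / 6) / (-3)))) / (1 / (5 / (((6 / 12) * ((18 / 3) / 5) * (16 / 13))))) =-2925 / 32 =-91.41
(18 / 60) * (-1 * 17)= -51 / 10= -5.10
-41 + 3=-38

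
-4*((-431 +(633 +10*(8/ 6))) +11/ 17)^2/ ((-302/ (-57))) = -4610548550/ 130917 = -35217.34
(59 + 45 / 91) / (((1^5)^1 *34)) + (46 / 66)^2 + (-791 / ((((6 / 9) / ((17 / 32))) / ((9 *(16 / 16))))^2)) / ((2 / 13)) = -3649721525666897 / 13800923136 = -264454.88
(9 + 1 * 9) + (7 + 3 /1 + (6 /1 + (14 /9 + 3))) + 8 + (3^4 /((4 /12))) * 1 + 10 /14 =290.27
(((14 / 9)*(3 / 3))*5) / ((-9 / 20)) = -1400 / 81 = -17.28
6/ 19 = 0.32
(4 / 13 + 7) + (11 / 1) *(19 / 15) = 4142 / 195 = 21.24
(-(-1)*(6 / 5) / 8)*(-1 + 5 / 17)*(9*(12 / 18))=-54 / 85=-0.64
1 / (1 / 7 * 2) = 3.50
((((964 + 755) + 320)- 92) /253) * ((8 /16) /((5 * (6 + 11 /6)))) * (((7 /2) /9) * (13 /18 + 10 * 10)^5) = 8089823977850981009 /20426230080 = 396050761.50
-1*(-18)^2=-324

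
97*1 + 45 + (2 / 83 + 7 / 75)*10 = 178252 / 1245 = 143.17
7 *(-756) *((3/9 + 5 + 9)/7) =-10836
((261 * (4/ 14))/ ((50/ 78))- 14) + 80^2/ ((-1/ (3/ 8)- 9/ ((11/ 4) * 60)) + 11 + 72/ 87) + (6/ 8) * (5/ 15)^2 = 36840951877/ 45752700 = 805.22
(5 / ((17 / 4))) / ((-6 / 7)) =-1.37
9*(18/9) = 18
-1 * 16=-16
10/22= 5/11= 0.45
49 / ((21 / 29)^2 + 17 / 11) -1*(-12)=683075 / 19148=35.67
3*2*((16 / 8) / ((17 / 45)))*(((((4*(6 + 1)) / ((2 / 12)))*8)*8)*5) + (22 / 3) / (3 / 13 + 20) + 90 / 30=22905030701 / 13413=1707673.95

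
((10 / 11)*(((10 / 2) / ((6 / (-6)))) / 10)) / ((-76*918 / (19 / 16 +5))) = 5 / 124032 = 0.00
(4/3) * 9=12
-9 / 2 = -4.50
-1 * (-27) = 27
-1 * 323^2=-104329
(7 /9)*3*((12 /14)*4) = 8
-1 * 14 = -14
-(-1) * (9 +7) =16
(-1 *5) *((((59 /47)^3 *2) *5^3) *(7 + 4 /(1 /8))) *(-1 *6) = 60073357500 /103823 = 578613.19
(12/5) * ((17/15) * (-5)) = -68/5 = -13.60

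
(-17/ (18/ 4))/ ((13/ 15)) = -170/ 39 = -4.36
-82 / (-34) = 41 / 17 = 2.41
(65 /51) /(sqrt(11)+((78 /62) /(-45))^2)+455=1012987096875 * sqrt(11) /8742857381338+3977999316764915 /8742857381338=455.38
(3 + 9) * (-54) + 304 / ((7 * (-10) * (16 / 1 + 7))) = -521792 / 805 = -648.19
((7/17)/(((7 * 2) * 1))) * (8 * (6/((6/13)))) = 3.06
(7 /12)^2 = 49 /144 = 0.34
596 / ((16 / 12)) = 447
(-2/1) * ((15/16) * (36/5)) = -27/2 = -13.50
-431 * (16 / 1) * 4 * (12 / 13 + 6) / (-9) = 275840 / 13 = 21218.46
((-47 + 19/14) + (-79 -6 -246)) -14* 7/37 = -196473/518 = -379.29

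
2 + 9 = 11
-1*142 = -142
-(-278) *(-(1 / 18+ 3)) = -7645 / 9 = -849.44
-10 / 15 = -2 / 3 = -0.67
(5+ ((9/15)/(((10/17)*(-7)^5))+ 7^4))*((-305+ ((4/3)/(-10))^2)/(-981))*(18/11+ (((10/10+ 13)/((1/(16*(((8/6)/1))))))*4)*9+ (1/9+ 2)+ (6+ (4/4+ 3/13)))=2773260294600015209/344474471250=8050699.04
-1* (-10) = 10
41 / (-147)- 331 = -48698 / 147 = -331.28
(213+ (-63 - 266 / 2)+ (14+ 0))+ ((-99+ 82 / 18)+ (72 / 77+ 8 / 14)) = -42923 / 693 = -61.94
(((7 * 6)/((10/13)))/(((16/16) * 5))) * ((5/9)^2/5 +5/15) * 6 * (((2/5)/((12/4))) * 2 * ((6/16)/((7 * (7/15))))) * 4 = 1664/525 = 3.17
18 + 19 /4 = 91 /4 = 22.75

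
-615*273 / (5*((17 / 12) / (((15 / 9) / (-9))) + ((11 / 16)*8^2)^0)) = 95940 / 19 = 5049.47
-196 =-196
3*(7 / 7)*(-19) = -57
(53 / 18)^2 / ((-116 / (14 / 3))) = -19663 / 56376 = -0.35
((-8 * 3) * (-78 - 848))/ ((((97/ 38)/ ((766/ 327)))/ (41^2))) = 362477499584/ 10573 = 34283315.95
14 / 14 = 1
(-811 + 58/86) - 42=-36650/43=-852.33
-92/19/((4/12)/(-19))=276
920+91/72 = 66331/72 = 921.26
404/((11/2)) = 808/11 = 73.45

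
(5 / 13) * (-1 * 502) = -2510 / 13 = -193.08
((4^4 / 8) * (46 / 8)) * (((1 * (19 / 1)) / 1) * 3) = 10488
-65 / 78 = -5 / 6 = -0.83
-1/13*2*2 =-4/13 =-0.31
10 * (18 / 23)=7.83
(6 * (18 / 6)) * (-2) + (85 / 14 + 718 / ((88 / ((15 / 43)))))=-358679 / 13244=-27.08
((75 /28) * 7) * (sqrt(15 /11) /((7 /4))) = 75 * sqrt(165) /77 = 12.51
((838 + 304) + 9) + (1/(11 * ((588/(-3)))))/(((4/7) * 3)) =4254095/3696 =1151.00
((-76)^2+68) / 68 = 1461 / 17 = 85.94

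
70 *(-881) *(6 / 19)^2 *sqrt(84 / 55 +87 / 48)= -111006 *sqrt(161645) / 3971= -11239.00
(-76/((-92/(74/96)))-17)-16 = -35729/1104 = -32.36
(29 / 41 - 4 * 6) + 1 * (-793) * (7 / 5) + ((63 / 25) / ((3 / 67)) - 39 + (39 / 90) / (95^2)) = -12390797407 / 11100750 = -1116.21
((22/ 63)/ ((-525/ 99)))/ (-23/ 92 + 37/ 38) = -1672/ 18375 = -0.09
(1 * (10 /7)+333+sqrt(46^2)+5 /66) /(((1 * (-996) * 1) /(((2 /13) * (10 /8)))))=-878965 /11963952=-0.07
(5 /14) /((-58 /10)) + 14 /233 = -141 /94598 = -0.00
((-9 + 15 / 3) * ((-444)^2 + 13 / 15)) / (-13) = 11828212 / 195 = 60657.50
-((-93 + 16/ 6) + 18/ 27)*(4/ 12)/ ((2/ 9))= 269/ 2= 134.50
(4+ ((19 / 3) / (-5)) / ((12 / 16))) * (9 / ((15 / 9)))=12.48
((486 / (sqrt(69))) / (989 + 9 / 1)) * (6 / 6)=0.06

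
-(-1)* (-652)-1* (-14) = -638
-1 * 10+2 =-8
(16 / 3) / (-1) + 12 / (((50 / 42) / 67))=670.03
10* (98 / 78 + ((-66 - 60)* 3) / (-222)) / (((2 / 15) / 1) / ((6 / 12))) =53375 / 481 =110.97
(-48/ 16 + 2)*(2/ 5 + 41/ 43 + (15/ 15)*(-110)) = 23359/ 215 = 108.65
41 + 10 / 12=251 / 6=41.83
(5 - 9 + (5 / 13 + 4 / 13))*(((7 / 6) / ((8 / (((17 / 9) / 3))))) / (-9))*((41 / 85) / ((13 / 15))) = 0.02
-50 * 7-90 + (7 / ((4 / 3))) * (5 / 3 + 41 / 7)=-801 / 2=-400.50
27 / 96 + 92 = 92.28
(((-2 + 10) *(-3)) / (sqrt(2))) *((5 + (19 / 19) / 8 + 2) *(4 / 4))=-171 *sqrt(2) / 2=-120.92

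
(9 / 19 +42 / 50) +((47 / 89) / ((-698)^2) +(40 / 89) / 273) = 7395922617637 / 5622857904300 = 1.32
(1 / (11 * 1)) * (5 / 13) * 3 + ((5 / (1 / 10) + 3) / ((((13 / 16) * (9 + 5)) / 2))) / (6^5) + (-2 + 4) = 1024585 / 486486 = 2.11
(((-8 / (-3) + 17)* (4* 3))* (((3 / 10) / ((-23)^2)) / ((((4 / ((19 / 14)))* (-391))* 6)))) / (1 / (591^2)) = -6.76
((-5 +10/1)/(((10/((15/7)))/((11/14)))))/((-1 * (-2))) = 0.42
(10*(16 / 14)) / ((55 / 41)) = 656 / 77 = 8.52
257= 257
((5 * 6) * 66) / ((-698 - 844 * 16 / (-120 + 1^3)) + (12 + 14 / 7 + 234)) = -117810 / 20023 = -5.88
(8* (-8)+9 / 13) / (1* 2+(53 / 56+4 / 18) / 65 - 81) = 2073960 / 2587451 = 0.80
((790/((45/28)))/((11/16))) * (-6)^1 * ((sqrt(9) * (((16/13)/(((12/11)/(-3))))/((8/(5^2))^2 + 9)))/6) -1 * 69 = 161650901/221871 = 728.58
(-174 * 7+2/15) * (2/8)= -304.47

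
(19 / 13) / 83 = 19 / 1079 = 0.02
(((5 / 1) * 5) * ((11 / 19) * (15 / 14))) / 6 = 1375 / 532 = 2.58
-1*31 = -31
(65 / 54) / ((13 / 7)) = 35 / 54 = 0.65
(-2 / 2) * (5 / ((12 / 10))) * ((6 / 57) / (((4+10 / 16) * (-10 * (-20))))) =-1 / 2109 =-0.00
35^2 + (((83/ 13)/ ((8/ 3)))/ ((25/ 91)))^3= 15095319407/ 8000000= 1886.91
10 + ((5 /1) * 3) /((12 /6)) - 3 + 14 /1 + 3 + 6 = 75 /2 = 37.50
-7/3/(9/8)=-56/27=-2.07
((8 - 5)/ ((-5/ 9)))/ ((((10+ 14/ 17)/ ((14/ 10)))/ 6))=-9639/ 2300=-4.19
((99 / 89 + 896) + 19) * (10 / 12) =67945 / 89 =763.43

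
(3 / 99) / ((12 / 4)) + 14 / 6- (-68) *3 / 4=53.34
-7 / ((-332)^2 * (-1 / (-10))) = -35 / 55112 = -0.00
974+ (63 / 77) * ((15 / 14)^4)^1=412044649 / 422576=975.08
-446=-446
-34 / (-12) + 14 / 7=29 / 6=4.83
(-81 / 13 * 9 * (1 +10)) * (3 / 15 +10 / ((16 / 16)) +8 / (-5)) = -344817 / 65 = -5304.88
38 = 38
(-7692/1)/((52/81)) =-155763/13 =-11981.77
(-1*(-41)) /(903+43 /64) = 2624 /57835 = 0.05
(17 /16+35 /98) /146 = 159 /16352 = 0.01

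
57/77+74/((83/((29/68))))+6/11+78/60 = 146473/49385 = 2.97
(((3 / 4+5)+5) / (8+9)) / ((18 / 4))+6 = 1879 / 306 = 6.14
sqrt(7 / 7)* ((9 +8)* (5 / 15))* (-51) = -289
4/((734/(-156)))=-312/367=-0.85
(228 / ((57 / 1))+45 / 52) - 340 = -17427 / 52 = -335.13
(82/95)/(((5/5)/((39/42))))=533/665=0.80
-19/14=-1.36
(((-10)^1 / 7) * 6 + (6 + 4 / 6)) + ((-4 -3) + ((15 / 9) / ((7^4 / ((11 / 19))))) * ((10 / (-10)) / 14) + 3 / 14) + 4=-1497833 / 319333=-4.69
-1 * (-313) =313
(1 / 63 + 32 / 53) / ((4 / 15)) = 10345 / 4452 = 2.32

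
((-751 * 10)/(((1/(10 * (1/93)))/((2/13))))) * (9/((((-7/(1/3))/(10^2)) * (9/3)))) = 15020000/8463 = 1774.78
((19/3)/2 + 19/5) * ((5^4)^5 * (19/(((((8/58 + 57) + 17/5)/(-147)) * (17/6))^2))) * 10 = 294749736785888671875/3179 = 92717752999650415.81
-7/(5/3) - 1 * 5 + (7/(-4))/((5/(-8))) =-32/5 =-6.40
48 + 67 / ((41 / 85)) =7663 / 41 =186.90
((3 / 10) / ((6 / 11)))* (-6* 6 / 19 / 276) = -33 / 8740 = -0.00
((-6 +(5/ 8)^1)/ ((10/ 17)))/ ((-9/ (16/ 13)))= 731/ 585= 1.25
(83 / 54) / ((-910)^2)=83 / 44717400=0.00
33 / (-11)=-3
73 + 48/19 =75.53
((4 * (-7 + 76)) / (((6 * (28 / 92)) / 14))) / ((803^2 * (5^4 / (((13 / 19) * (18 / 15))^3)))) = 1004152032 / 345526947734375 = 0.00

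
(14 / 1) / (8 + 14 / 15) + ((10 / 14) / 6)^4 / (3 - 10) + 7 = 12502752653 / 1459385424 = 8.57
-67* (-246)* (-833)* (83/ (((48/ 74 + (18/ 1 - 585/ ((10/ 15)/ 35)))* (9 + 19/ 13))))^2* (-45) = 643609330743561/ 15591668951720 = 41.28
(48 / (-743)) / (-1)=48 / 743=0.06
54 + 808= 862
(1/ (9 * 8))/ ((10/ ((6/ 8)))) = 0.00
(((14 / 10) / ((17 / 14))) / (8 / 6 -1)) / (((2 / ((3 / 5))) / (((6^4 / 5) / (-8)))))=-71442 / 2125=-33.62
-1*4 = -4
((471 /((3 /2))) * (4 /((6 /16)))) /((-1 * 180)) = -2512 /135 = -18.61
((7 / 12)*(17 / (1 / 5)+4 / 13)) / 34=7763 / 5304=1.46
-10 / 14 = -5 / 7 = -0.71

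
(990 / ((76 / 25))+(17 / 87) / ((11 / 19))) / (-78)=-11855149 / 2836548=-4.18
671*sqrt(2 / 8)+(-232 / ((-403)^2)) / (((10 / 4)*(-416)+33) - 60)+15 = 121476572967 / 346580806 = 350.50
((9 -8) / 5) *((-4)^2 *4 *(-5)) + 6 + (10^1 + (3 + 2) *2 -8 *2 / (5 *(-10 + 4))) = -562 / 15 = -37.47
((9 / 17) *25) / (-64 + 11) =-225 / 901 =-0.25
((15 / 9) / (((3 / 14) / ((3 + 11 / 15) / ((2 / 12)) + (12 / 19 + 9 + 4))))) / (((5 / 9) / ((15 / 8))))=71883 / 76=945.83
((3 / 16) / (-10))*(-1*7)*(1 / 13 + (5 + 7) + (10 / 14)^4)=577623 / 356720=1.62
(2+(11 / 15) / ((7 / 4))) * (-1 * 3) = -254 / 35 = -7.26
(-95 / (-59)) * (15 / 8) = 1425 / 472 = 3.02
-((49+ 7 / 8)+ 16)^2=-277729 / 64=-4339.52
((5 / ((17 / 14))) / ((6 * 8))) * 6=35 / 68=0.51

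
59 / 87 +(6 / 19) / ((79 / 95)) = 7271 / 6873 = 1.06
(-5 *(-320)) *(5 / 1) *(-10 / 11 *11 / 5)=-16000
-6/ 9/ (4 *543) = -1/ 3258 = -0.00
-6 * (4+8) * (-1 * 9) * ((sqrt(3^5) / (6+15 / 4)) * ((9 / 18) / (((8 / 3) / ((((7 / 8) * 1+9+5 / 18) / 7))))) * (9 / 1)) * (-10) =-2664495 * sqrt(3) / 182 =-25357.37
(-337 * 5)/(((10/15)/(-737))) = 1862767.50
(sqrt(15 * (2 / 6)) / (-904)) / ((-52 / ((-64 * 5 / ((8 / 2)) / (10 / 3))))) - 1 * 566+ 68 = -498 - 3 * sqrt(5) / 5876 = -498.00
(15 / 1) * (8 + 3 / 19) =2325 / 19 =122.37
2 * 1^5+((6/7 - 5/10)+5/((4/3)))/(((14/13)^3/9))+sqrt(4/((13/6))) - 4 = 28.95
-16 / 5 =-3.20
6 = 6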